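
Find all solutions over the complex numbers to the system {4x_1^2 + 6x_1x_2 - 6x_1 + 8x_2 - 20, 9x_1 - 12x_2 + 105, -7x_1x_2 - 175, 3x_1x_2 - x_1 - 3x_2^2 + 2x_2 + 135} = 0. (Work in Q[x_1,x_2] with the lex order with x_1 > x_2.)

Compute a lex Gröbner basis by Buchberger's algorithm.
f_1 = 4x_1^2 + 6x_1x_2 - 6x_1 + 8x_2 - 20, LT = x_1^2.
f_2 = 9x_1 - 12x_2 + 105, LT = x_1.
f_3 = -7x_1x_2 - 175, LT = x_1x_2.
f_4 = 3x_1x_2 - x_1 - 3x_2^2 + 2x_2 + 135, LT = x_1x_2.

S(f_1,f_2): lcm = x_1^2. S = 17/6x_1x_2 - 79/6x_1 + 2x_2 - 5.
  leading term x_1x_2: subtract (17/54x_2)·f_2 from 17/6x_1x_2 - 79/6x_1 + 2x_2 - 5 → -79/6x_1 + 34/9x_2^2 - 559/18x_2 - 5
  leading term x_1: subtract (-79/54)·f_2 from -79/6x_1 + 34/9x_2^2 - 559/18x_2 - 5 → 34/9x_2^2 - 875/18x_2 + 2675/18
  leading term x_2^2: no divisor's leading term divides it; move 34/9x_2^2 to the remainder.
  leading term x_2: no divisor's leading term divides it; move -875/18x_2 to the remainder.
  leading term 1: no divisor's leading term divides it; move 2675/18 to the remainder.
  remainder 34/9x_2^2 - 875/18x_2 + 2675/18 ≠ 0; add h_5 = 34/9x_2^2 - 875/18x_2 + 2675/18 to the basis.

S(f_1,f_3): lcm = x_1^2x_2. S = 3/2x_1x_2^2 - 3/2x_1x_2 - 25x_1 + 2x_2^2 - 5x_2.
  leading term x_1x_2^2: subtract (1/6x_2^2)·f_2 from 3/2x_1x_2^2 - 3/2x_1x_2 - 25x_1 + 2x_2^2 - 5x_2 → -3/2x_1x_2 - 25x_1 + 2x_2^3 - 31/2x_2^2 - 5x_2
  leading term x_1x_2: subtract (-1/6x_2)·f_2 from -3/2x_1x_2 - 25x_1 + 2x_2^3 - 31/2x_2^2 - 5x_2 → -25x_1 + 2x_2^3 - 35/2x_2^2 + 25/2x_2
  leading term x_1: subtract (-25/9)·f_2 from -25x_1 + 2x_2^3 - 35/2x_2^2 + 25/2x_2 → 2x_2^3 - 35/2x_2^2 - 125/6x_2 + 875/3
  leading term x_2^3: subtract (9/17x_2)·h_5 from 2x_2^3 - 35/2x_2^2 - 125/6x_2 + 875/3 → 140/17x_2^2 - 5075/51x_2 + 875/3
  leading term x_2^2: subtract (630/289)·h_5 from 140/17x_2^2 - 5075/51x_2 + 875/3 → 5600/867x_2 - 28000/867
  leading term x_2: no divisor's leading term divides it; move 5600/867x_2 to the remainder.
  leading term 1: no divisor's leading term divides it; move -28000/867 to the remainder.
  remainder 5600/867x_2 - 28000/867 ≠ 0; add h_6 = 5600/867x_2 - 28000/867 to the basis.

The other S-polynomials (S(f_1,f_4), S(f_2,f_3), S(f_2,f_4), S(f_3,f_4), S(f_1,h_5), S(f_2,h_5), S(f_3,h_5), S(f_4,h_5), S(f_1,h_6), S(f_2,h_6), S(f_3,h_6), S(f_4,h_6), S(h_5,h_6)) all reduce to 0 modulo the current basis, so we have a Gröbner basis.
Inter-reduce: drop elements whose leading term is divisible by another's, tail-reduce, and make monic.
Reduced Gröbner basis: {x_1 + 5, x_2 - 5}.

Elimination: the polynomial x_2 - 5 lies in the elimination ideal for x_2, so x_2 ∈ {5}. For each such x_2, the remaining basis elements (now univariate) give the rest of the solution.
  x_2 = 5: the earlier basis element becomes x_1 + 5 = 0, giving x_1 = -5 — point (-5, 5).
Substituting each solution back into the original system confirms all equations vanish.

{(-5, 5)}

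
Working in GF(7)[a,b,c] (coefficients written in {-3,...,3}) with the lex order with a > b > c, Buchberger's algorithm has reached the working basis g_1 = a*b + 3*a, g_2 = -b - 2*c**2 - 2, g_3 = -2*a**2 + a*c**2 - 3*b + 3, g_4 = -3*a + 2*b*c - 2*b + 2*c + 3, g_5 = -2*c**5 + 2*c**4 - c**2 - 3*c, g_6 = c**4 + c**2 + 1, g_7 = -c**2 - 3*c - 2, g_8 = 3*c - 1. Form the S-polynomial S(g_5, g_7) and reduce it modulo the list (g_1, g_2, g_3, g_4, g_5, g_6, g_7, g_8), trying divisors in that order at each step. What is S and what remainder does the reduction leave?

S(g_5, g_7) = 3*c**4 - 2*c**3 - 3*c**2 - 2*c; remainder on division = 0.

lcm(LM(g_5), LM(g_7)) = c**5.
S = (lcm/LT(g_5))·g_5 − (lcm/LT(g_7))·g_7 = 3*c**4 - 2*c**3 - 3*c**2 - 2*c.
Reduce S modulo (g_1, g_2, g_3, g_4, g_5, g_6, g_7, g_8) in that order:
  leading term c**4: subtract (3)·g_6 from 3*c**4 - 2*c**3 - 3*c**2 - 2*c → -2*c**3 + c**2 - 2*c - 3
  leading term c**3: subtract (2*c)·g_7 from -2*c**3 + c**2 - 2*c - 3 → 2*c - 3
  leading term c: subtract (3)·g_8 from 2*c - 3 → 0
The remainder is 0, so this S-polynomial contributes no new basis element.
An S-polynomial is built so that the two leading terms cancel; whether anything survives reduction is exactly the Gröbner-basis criterion.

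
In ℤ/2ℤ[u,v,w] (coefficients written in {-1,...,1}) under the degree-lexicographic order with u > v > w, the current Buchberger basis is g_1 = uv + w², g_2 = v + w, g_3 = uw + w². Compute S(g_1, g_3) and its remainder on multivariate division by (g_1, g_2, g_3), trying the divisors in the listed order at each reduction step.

lcm(LM(g_1), LM(g_3)) = uvw.
S = (lcm/LT(g_1))·g_1 − (lcm/LT(g_3))·g_3 = vw² + w³.
Reduce S modulo (g_1, g_2, g_3) in that order:
  leading term vw²: subtract (w²)·g_2 from vw² + w³ → 0
The remainder is 0, so this S-polynomial contributes no new basis element.

S(g_1, g_3) = vw² + w³; remainder on division = 0.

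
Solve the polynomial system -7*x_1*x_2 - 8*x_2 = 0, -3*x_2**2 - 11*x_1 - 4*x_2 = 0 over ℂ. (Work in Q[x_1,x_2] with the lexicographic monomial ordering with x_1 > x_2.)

Compute a lex Gröbner basis by Buchberger's algorithm.
f_1 = -7*x_1*x_2 - 8*x_2, LT = x_1*x_2.
f_2 = -11*x_1 - 3*x_2**2 - 4*x_2, LT = x_1.

S(f_1,f_2): lcm = x_1*x_2. S = -3/11*x_2**3 - 4/11*x_2**2 + 8/7*x_2.
  leading term x_2**3: no divisor's leading term divides it; move -3/11*x_2**3 to the remainder.
  leading term x_2**2: no divisor's leading term divides it; move -4/11*x_2**2 to the remainder.
  leading term x_2: no divisor's leading term divides it; move 8/7*x_2 to the remainder.
  remainder -3/11*x_2**3 - 4/11*x_2**2 + 8/7*x_2 ≠ 0; add h_3 = -3/11*x_2**3 - 4/11*x_2**2 + 8/7*x_2 to the basis.

The other S-polynomials (S(f_1,h_3), S(f_2,h_3)) all reduce to 0 modulo the current basis, so we have a Gröbner basis.
Inter-reduce: drop elements whose leading term is divisible by another's, tail-reduce, and make monic.
Reduced Gröbner basis: {x_1 + 3/11*x_2**2 + 4/11*x_2, x_2**3 + 4/3*x_2**2 - 88/21*x_2}.

Elimination: the polynomial x_2**3 + 4/3*x_2**2 - 88/21*x_2 lies in the elimination ideal for x_2, so x_2 ∈ {0, -2/3 + 2*sqrt(511)/21, -2*sqrt(511)/21 - 2/3}. For each such x_2, the remaining basis elements (now univariate) give the rest of the solution.
  x_2 = 0: the earlier basis element becomes x_1 = 0, giving x_1 = 0 — point (0, 0).
  x_2 = -2/3 + 2*sqrt(511)/21: the earlier basis element becomes x_1 + 8/7 = 0, giving x_1 = -8/7 — point (-8/7, -2/3 + 2*sqrt(511)/21).
  x_2 = -2*sqrt(511)/21 - 2/3: the earlier basis element becomes x_1 + 8/7 = 0, giving x_1 = -8/7 — point (-8/7, -2*sqrt(511)/21 - 2/3).
Substituting each solution back into the original system confirms all equations vanish.
Zero-dimensionality of the ideal guarantees finitely many solutions over ℂ.

{(0, 0), (-8/7, -2/3 + 2*sqrt(511)/21), (-8/7, -2*sqrt(511)/21 - 2/3)}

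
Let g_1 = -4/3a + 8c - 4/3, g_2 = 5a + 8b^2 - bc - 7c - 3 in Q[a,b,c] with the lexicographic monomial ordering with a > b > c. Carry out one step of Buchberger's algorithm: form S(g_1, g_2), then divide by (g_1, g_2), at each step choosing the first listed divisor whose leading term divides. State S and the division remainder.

lcm(LM(g_1), LM(g_2)) = a.
S = (lcm/LT(g_1))·g_1 − (lcm/LT(g_2))·g_2 = -8/5b^2 + 1/5bc - 23/5c + 8/5.
Reduce S modulo (g_1, g_2) in that order:
  leading term b^2: no divisor's leading term divides it; move -8/5b^2 to the remainder.
  leading term bc: no divisor's leading term divides it; move 1/5bc to the remainder.
  leading term c: no divisor's leading term divides it; move -23/5c to the remainder.
  leading term 1: no divisor's leading term divides it; move 8/5 to the remainder.
The remainder -8/5b^2 + 1/5bc - 23/5c + 8/5 is nonzero, so it would be added as the next basis element.

S(g_1, g_2) = -8/5b^2 + 1/5bc - 23/5c + 8/5; remainder on division = -8/5b^2 + 1/5bc - 23/5c + 8/5.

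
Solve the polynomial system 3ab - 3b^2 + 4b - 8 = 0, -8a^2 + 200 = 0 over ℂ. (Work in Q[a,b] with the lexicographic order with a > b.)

{(-5, -8/3), (-5, -1), (5, 19/6 - sqrt(265)/6), (5, sqrt(265)/6 + 19/6)}

Compute a lex Gröbner basis by Buchberger's algorithm.
f_1 = 3ab - 3b^2 + 4b - 8, LT = ab.
f_2 = -8a^2 + 200, LT = a^2.

S(f_1,f_2): lcm = a^2b. S = -ab^2 + 4/3ab - 8/3a + 25b.
  leading term ab^2: subtract (-1/3b)·f_1 from -ab^2 + 4/3ab - 8/3a + 25b → 4/3ab - 8/3a - b^3 + 4/3b^2 + 67/3b
  leading term ab: subtract (4/9)·f_1 from 4/3ab - 8/3a - b^3 + 4/3b^2 + 67/3b → -8/3a - b^3 + 8/3b^2 + 185/9b + 32/9
  leading term a: no divisor's leading term divides it; move -8/3a to the remainder.
  leading term b^3: no divisor's leading term divides it; move -b^3 to the remainder.
  leading term b^2: no divisor's leading term divides it; move 8/3b^2 to the remainder.
  leading term b: no divisor's leading term divides it; move 185/9b to the remainder.
  leading term 1: no divisor's leading term divides it; move 32/9 to the remainder.
  remainder -8/3a - b^3 + 8/3b^2 + 185/9b + 32/9 ≠ 0; add h_3 = -8/3a - b^3 + 8/3b^2 + 185/9b + 32/9 to the basis.

S(f_1,h_3): lcm = ab. S = -3/8b^4 + b^3 + 161/24b^2 + 8/3b - 8/3.
  leading term b^4: no divisor's leading term divides it; move -3/8b^4 to the remainder.
  leading term b^3: no divisor's leading term divides it; move b^3 to the remainder.
  leading term b^2: no divisor's leading term divides it; move 161/24b^2 to the remainder.
  leading term b: no divisor's leading term divides it; move 8/3b to the remainder.
  leading term 1: no divisor's leading term divides it; move -8/3 to the remainder.
  remainder -3/8b^4 + b^3 + 161/24b^2 + 8/3b - 8/3 ≠ 0; add h_4 = -3/8b^4 + b^3 + 161/24b^2 + 8/3b - 8/3 to the basis.

The other S-polynomials (S(f_2,h_3), S(f_1,h_4), S(f_2,h_4), S(h_3,h_4)) all reduce to 0 modulo the current basis, so we have a Gröbner basis.
Inter-reduce: drop elements whose leading term is divisible by another's, tail-reduce, and make monic.
Reduced Gröbner basis: {a + 3/8b^3 - b^2 - 185/24b - 4/3, b^4 - 8/3b^3 - 161/9b^2 - 64/9b + 64/9}.

Elimination: the polynomial b^4 - 8/3b^3 - 161/9b^2 - 64/9b + 64/9 lies in the elimination ideal for b, so b ∈ {-8/3, -1, 19/6 - sqrt(265)/6, sqrt(265)/6 + 19/6}. For each such b, the remaining basis elements (now univariate) give the rest of the solution.
  b = -8/3: the earlier basis element becomes a + 5 = 0, giving a = -5 — point (-5, -8/3).
  b = -1: the earlier basis element becomes a + 5 = 0, giving a = -5 — point (-5, -1).
  b = 19/6 - sqrt(265)/6: the earlier basis element becomes a - 5 = 0, giving a = 5 — point (5, 19/6 - sqrt(265)/6).
  b = sqrt(265)/6 + 19/6: the earlier basis element becomes a - 5 = 0, giving a = 5 — point (5, sqrt(265)/6 + 19/6).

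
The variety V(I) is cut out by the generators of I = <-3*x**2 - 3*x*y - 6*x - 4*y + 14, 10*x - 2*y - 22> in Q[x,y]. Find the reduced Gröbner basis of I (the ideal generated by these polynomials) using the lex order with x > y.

G = {x - 1/5*y - 11/5, y**2 + 361/18*y + 343/18}

f_1 = -3*x**2 - 3*x*y - 6*x - 4*y + 14, LT = x**2.
f_2 = 10*x - 2*y - 22, LT = x.

S(f_1,f_2): lcm = x**2. S = 6/5*x*y + 21/5*x + 4/3*y - 14/3.
  leading term x*y: subtract (3/25*y)·f_2 from 6/5*x*y + 21/5*x + 4/3*y - 14/3 → 21/5*x + 6/25*y**2 + 298/75*y - 14/3
  leading term x: subtract (21/50)·f_2 from 21/5*x + 6/25*y**2 + 298/75*y - 14/3 → 6/25*y**2 + 361/75*y + 343/75
  leading term y**2: no divisor's leading term divides it; move 6/25*y**2 to the remainder.
  leading term y: no divisor's leading term divides it; move 361/75*y to the remainder.
  leading term 1: no divisor's leading term divides it; move 343/75 to the remainder.
  remainder 6/25*y**2 + 361/75*y + 343/75 ≠ 0; add g_3 = 6/25*y**2 + 361/75*y + 343/75 to the basis.

The other S-polynomials (S(f_1,g_3), S(f_2,g_3)) all reduce to 0 modulo the current basis, so we have a Gröbner basis.
Inter-reduce: drop elements whose leading term is divisible by another's, tail-reduce, and make monic.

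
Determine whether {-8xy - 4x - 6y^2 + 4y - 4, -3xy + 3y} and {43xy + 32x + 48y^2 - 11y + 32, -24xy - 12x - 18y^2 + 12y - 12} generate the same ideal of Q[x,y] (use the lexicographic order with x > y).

Yes, the ideals are equal.

For a fixed monomial order, each ideal has a unique reduced Gröbner basis; comparing bases decides equality.
Buchberger on the first generating set:
f_1 = -8xy - 4x - 6y^2 + 4y - 4, LT = xy.
f_2 = -3xy + 3y, LT = xy.

S(f_1,f_2): lcm = xy. S = 1/2x + 3/4y^2 + 1/2y + 1/2.
  reduce S modulo (f_1, f_2):
  remainder 1/2x + 3/4y^2 + 1/2y + 1/2 ≠ 0; add g_3 = 1/2x + 3/4y^2 + 1/2y + 1/2 to the basis.

S(f_1,g_3): lcm = xy. S = 1/2x - 3/2y^3 - 1/4y^2 - 3/2y + 1/2.
  reduce S modulo (f_1, f_2, g_3):
  remainder -3/2y^3 - y^2 - 2y ≠ 0; add g_4 = -3/2y^3 - y^2 - 2y to the basis.

The other S-polynomials (S(f_2,g_3), S(f_1,g_4), S(f_2,g_4), S(g_3,g_4)) all reduce to 0 modulo the current basis, so we have a Gröbner basis.
Inter-reduce: drop elements whose leading term is divisible by another's, tail-reduce, and make monic.
Reduced Gröbner basis: {x + 3/2y^2 + y + 1, y^3 + 2/3y^2 + 4/3y}.

Buchberger on the second generating set:
h_1 = 43xy + 32x + 48y^2 - 11y + 32, LT = xy.
h_2 = -24xy - 12x - 18y^2 + 12y - 12, LT = xy.

S(h_1,h_2): lcm = xy. S = 21/86x + 63/172y^2 + 21/86y + 21/86.
  reduce S modulo (h_1, h_2):
  remainder 21/86x + 63/172y^2 + 21/86y + 21/86 ≠ 0; add k_3 = 21/86x + 63/172y^2 + 21/86y + 21/86 to the basis.

S(h_1,k_3): lcm = xy. S = 32/43x - 3/2y^3 + 5/43y^2 - 54/43y + 32/43.
  reduce S modulo (h_1, h_2, k_3):
  remainder -3/2y^3 - y^2 - 2y ≠ 0; add k_4 = -3/2y^3 - y^2 - 2y to the basis.

The other S-polynomials (S(h_2,k_3), S(h_1,k_4), S(h_2,k_4), S(k_3,k_4)) all reduce to 0 modulo the current basis, so we have a Gröbner basis.
Inter-reduce: drop elements whose leading term is divisible by another's, tail-reduce, and make monic.
Reduced Gröbner basis: {x + 3/2y^2 + y + 1, y^3 + 2/3y^2 + 4/3y}.

These coincide, so the ideals are equal.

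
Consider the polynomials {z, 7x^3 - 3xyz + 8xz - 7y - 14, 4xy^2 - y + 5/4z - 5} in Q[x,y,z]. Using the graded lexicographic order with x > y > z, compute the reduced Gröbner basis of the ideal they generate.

This is the nonlinear analogue of row-reducing a linear system.

f_1 = z, LT = z.
f_2 = 7x^3 - 3xyz + 8xz - 7y - 14, LT = x^3.
f_3 = 4xy^2 - y + 5/4z - 5, LT = xy^2.

S(f_2,f_3): lcm = x^3y^2. S = -3/7xy^3z + 8/7xy^2z + 1/4x^2y - 5/16x^2z - y^3 + 5/4x^2 - 2y^2.
  reduce S modulo (f_1, f_2, f_3):
  remainder 1/4x^2y - y^3 + 5/4x^2 - 2y^2 ≠ 0; add g_4 = 1/4x^2y - y^3 + 5/4x^2 - 2y^2 to the basis.

S(f_3,g_4): lcm = x^2y^2. S = 4y^4 - 5x^2y + 8y^3 - 1/4xy + 5/16xz - 5/4x.
  reduce S modulo (f_1, f_2, f_3, g_4):
  remainder 4y^4 - 12y^3 + 25x^2 - 1/4xy - 40y^2 - 5/4x ≠ 0; add g_5 = 4y^4 - 12y^3 + 25x^2 - 1/4xy - 40y^2 - 5/4x to the basis.

The other S-polynomials (S(f_1,f_2), S(f_1,f_3), S(f_1,g_4), S(f_2,g_4), S(f_1,g_5), S(f_2,g_5), S(f_3,g_5), S(g_4,g_5)) all reduce to 0 modulo the current basis, so we have a Gröbner basis.

G = {y^4 - 3y^3 + 25/4x^2 - 1/16xy - 10y^2 - 5/16x, x^3 - y - 2, x^2y - 4y^3 + 5x^2 - 8y^2, xy^2 - 1/4y - 5/4, z}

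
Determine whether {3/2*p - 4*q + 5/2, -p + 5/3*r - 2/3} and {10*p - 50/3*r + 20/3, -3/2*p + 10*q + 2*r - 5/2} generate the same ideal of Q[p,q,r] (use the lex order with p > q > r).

No, the ideals differ.

Two ideals are equal iff their reduced Gröbner bases coincide (the reduced basis is unique for a fixed ordering).
Buchberger on the first generating set:
f_1 = 3/2*p - 4*q + 5/2, LT = p.
f_2 = -p + 5/3*r - 2/3, LT = p.

S(f_1,f_2): lcm = p. S = -8/3*q + 5/3*r + 1.
  reduce S modulo (f_1, f_2):
  remainder -8/3*q + 5/3*r + 1 ≠ 0; add g_3 = -8/3*q + 5/3*r + 1 to the basis.

The other S-polynomials (S(f_1,g_3), S(f_2,g_3)) all reduce to 0 modulo the current basis, so we have a Gröbner basis.
Inter-reduce: drop elements whose leading term is divisible by another's, tail-reduce, and make monic.
Reduced Gröbner basis: {p - 5/3*r + 2/3, q - 5/8*r - 3/8}.

Buchberger on the second generating set:
h_1 = 10*p - 50/3*r + 20/3, LT = p.
h_2 = -3/2*p + 10*q + 2*r - 5/2, LT = p.

S(h_1,h_2): lcm = p. S = 20/3*q - 1/3*r - 1.
  reduce S modulo (h_1, h_2):
  remainder 20/3*q - 1/3*r - 1 ≠ 0; add k_3 = 20/3*q - 1/3*r - 1 to the basis.

The other S-polynomials (S(h_1,k_3), S(h_2,k_3)) all reduce to 0 modulo the current basis, so we have a Gröbner basis.
Inter-reduce: drop elements whose leading term is divisible by another's, tail-reduce, and make monic.
Reduced Gröbner basis: {p - 5/3*r + 2/3, q - 1/20*r - 3/20}.

The bases are distinct; the ideals are different.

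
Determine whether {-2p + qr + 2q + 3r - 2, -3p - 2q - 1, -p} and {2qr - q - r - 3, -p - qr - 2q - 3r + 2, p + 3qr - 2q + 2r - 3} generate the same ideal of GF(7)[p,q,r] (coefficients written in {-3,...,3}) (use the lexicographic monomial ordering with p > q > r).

Yes, the ideals are equal.

Two ideals are equal iff their reduced Gröbner bases coincide (the reduced basis is unique for a fixed ordering).
Buchberger on the first generating set:
f_1 = -2p + qr + 2q + 3r - 2, LT = p.
f_2 = -3p - 2q - 1, LT = p.
f_3 = -p, LT = p.

S(f_1,f_2): lcm = p. S = 3qr + 3q + 2r + 3.
  leading term qr: no divisor's leading term divides it; move 3qr to the remainder.
  leading term q: no divisor's leading term divides it; move 3q to the remainder.
  leading term r: no divisor's leading term divides it; move 2r to the remainder.
  leading term 1: no divisor's leading term divides it; move 3 to the remainder.
  remainder 3qr + 3q + 2r + 3 ≠ 0; add g_4 = 3qr + 3q + 2r + 3 to the basis.

S(f_1,f_3): lcm = p. S = 3qr - q + 2r + 1.
  leading term qr: subtract (1)·g_4 from 3qr - q + 2r + 1 → 3q - 2
  leading term q: no divisor's leading term divides it; move 3q to the remainder.
  leading term 1: no divisor's leading term divides it; move -2 to the remainder.
  remainder 3q - 2 ≠ 0; add g_5 = 3q - 2 to the basis.

S(g_4,g_5): lcm = qr. S = q - r + 1.
  leading term q: subtract (-2)·g_5 from q - r + 1 → -r - 3
  leading term r: no divisor's leading term divides it; move -r to the remainder.
  leading term 1: no divisor's leading term divides it; move -3 to the remainder.
  remainder -r - 3 ≠ 0; add g_6 = -r - 3 to the basis.

The other S-polynomials (S(f_2,f_3), S(f_1,g_4), S(f_2,g_4), S(f_3,g_4), S(f_1,g_5), S(f_2,g_5), S(f_3,g_5), S(f_1,g_6), S(f_2,g_6), S(f_3,g_6), S(g_4,g_6), S(g_5,g_6)) all reduce to 0 modulo the current basis, so we have a Gröbner basis.
Inter-reduce: drop elements whose leading term is divisible by another's, tail-reduce, and make monic.
Reduced Gröbner basis: {p, q - 3, r + 3}.

Buchberger on the second generating set:
h_1 = 2qr - q - r - 3, LT = qr.
h_2 = -p - qr - 2q - 3r + 2, LT = p.
h_3 = p + 3qr - 2q + 2r - 3, LT = p.

S(h_2,h_3): lcm = p. S = -2qr - 3q + r + 1.
  leading term qr: subtract (-1)·h_1 from -2qr - 3q + r + 1 → 3q - 2
  leading term q: no divisor's leading term divides it; move 3q to the remainder.
  leading term 1: no divisor's leading term divides it; move -2 to the remainder.
  remainder 3q - 2 ≠ 0; add k_4 = 3q - 2 to the basis.

S(h_1,k_4): lcm = qr. S = 3q - r + 2.
  leading term q: subtract (1)·k_4 from 3q - r + 2 → -r - 3
  leading term r: no divisor's leading term divides it; move -r to the remainder.
  leading term 1: no divisor's leading term divides it; move -3 to the remainder.
  remainder -r - 3 ≠ 0; add k_5 = -r - 3 to the basis.

The other S-polynomials (S(h_1,h_2), S(h_1,h_3), S(h_2,k_4), S(h_3,k_4), S(h_1,k_5), S(h_2,k_5), S(h_3,k_5), S(k_4,k_5)) all reduce to 0 modulo the current basis, so we have a Gröbner basis.
Inter-reduce: drop elements whose leading term is divisible by another's, tail-reduce, and make monic.
Reduced Gröbner basis: {p, q - 3, r + 3}.

Same reduced basis, so the two generating sets span the same ideal.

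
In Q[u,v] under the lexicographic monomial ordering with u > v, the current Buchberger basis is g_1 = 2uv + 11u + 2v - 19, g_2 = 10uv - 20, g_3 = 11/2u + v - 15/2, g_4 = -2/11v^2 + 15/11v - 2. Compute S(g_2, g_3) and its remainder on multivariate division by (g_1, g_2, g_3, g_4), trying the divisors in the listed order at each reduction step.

S(g_2, g_3) = -2/11v^2 + 15/11v - 2; remainder on division = 0.

lcm(LM(g_2), LM(g_3)) = uv.
S = (lcm/LT(g_2))·g_2 − (lcm/LT(g_3))·g_3 = -2/11v^2 + 15/11v - 2.
Reduce S modulo (g_1, g_2, g_3, g_4) in that order:
  leading term v^2: subtract (1)·g_4 from -2/11v^2 + 15/11v - 2 → 0
The remainder is 0, so this S-polynomial contributes no new basis element.
An S-polynomial is built so that the two leading terms cancel; whether anything survives reduction is exactly the Gröbner-basis criterion.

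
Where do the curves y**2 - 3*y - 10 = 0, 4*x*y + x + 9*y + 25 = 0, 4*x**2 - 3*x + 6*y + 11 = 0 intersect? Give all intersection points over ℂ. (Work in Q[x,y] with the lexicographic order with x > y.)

{(1, -2)}

Compute a lex Gröbner basis by Buchberger's algorithm.
f_1 = y**2 - 3*y - 10, LT = y**2.
f_2 = 4*x*y + x + 9*y + 25, LT = x*y.
f_3 = 4*x**2 - 3*x + 6*y + 11, LT = x**2.

S(f_1,f_2): lcm = x*y**2. S = -13/4*x*y - 10*x - 9/4*y**2 - 25/4*y.
  leading term x*y: subtract (-13/16)·f_2 from -13/4*x*y - 10*x - 9/4*y**2 - 25/4*y → -147/16*x - 9/4*y**2 + 17/16*y + 325/16
  leading term x: no divisor's leading term divides it; move -147/16*x to the remainder.
  leading term y**2: subtract (-9/4)·f_1 from -9/4*y**2 + 17/16*y + 325/16 → -91/16*y - 35/16
  leading term y: no divisor's leading term divides it; move -91/16*y to the remainder.
  leading term 1: no divisor's leading term divides it; move -35/16 to the remainder.
  remainder -147/16*x - 91/16*y - 35/16 ≠ 0; add h_4 = -147/16*x - 91/16*y - 35/16 to the basis.

S(f_1,f_3): leading monomials are coprime, so the S-polynomial reduces to 0 (Buchberger's first criterion).
S(f_2,f_3): lcm = x**2*y. S = 1/4*x**2 + 3*x*y + 25/4*x - 3/2*y**2 - 11/4*y.
  leading term x**2: subtract (1/16)·f_3 from 1/4*x**2 + 3*x*y + 25/4*x - 3/2*y**2 - 11/4*y → 3*x*y + 103/16*x - 3/2*y**2 - 25/8*y - 11/16
  leading term x*y: subtract (3/4)·f_2 from 3*x*y + 103/16*x - 3/2*y**2 - 25/8*y - 11/16 → 91/16*x - 3/2*y**2 - 79/8*y - 311/16
  leading term x: subtract (-13/21)·h_4 from 91/16*x - 3/2*y**2 - 79/8*y - 311/16 → -3/2*y**2 - 643/48*y - 499/24
  leading term y**2: subtract (-3/2)·f_1 from -3/2*y**2 - 643/48*y - 499/24 → -859/48*y - 859/24
  leading term y: no divisor's leading term divides it; move -859/48*y to the remainder.
  leading term 1: no divisor's leading term divides it; move -859/24 to the remainder.
  remainder -859/48*y - 859/24 ≠ 0; add h_5 = -859/48*y - 859/24 to the basis.

S(f_1,h_4): leading monomials are coprime, so the S-polynomial reduces to 0 (Buchberger's first criterion).
S(f_2,h_4): lcm = x*y. S = 1/4*x - 13/21*y**2 + 169/84*y + 25/4.
  leading term x: subtract (-4/147)·h_4 from 1/4*x - 13/21*y**2 + 169/84*y + 25/4 → -13/21*y**2 + 13/7*y + 130/21
  leading term y**2: subtract (-13/21)·f_1 from -13/21*y**2 + 13/7*y + 130/21 → 0
  remainder 0.

S(f_3,h_4): lcm = x**2. S = -13/21*x*y - 83/84*x + 3/2*y + 11/4.
  leading term x*y: subtract (-13/84)·f_2 from -13/21*x*y - 83/84*x + 3/2*y + 11/4 → -5/6*x + 81/28*y + 139/21
  leading term x: subtract (40/441)·h_4 from -5/6*x + 81/28*y + 139/21 → 859/252*y + 859/126
  leading term y: subtract (-4/21)·h_5 from 859/252*y + 859/126 → 0
  remainder 0.

S(f_1,h_5): lcm = y**2. S = -5*y - 10.
  leading term y: subtract (240/859)·h_5 from -5*y - 10 → 0
  remainder 0.

S(f_2,h_5): lcm = x*y. S = -7/4*x + 9/4*y + 25/4.
  leading term x: subtract (4/21)·h_4 from -7/4*x + 9/4*y + 25/4 → 10/3*y + 20/3
  leading term y: subtract (-160/859)·h_5 from 10/3*y + 20/3 → 0
  remainder 0.

S(f_3,h_5): leading monomials are coprime, so the S-polynomial reduces to 0 (Buchberger's first criterion).
S(h_4,h_5): leading monomials are coprime, so the S-polynomial reduces to 0 (Buchberger's first criterion).
Every S-polynomial of the final basis reduces to 0, so we have a Gröbner basis.
Inter-reduce: drop elements whose leading term is divisible by another's, tail-reduce, and make monic.
Reduced Gröbner basis: {x - 1, y + 2}.

Elimination: the polynomial y + 2 lies in the elimination ideal for y, so y ∈ {-2}. For each such y, the remaining basis elements (now univariate) give the rest of the solution.
  y = -2: the earlier basis element becomes x - 1 = 0, giving x = 1 — point (1, -2).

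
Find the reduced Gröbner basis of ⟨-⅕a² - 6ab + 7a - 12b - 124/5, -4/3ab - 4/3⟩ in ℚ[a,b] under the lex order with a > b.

f_1 = -⅕a² - 6ab + 7a - 12b - 124/5, LT = a².
f_2 = -4/3ab - 4/3, LT = ab.

S(f_1,f_2): lcm = a²b. S = 30ab² - 35ab - a + 60b² + 124b.
  leading term ab²: subtract (-45/2b)·f_2 from 30ab² - 35ab - a + 60b² + 124b → -35ab - a + 60b² + 94b
  leading term ab: subtract (105/4)·f_2 from -35ab - a + 60b² + 94b → -a + 60b² + 94b + 35
  leading term a: no divisor's leading term divides it; move -a to the remainder.
  leading term b²: no divisor's leading term divides it; move 60b² to the remainder.
  leading term b: no divisor's leading term divides it; move 94b to the remainder.
  leading term 1: no divisor's leading term divides it; move 35 to the remainder.
  remainder -a + 60b² + 94b + 35 ≠ 0; add g_3 = -a + 60b² + 94b + 35 to the basis.

S(f_2,g_3): lcm = ab. S = 60b³ + 94b² + 35b + 1.
  leading term b³: no divisor's leading term divides it; move 60b³ to the remainder.
  leading term b²: no divisor's leading term divides it; move 94b² to the remainder.
  leading term b: no divisor's leading term divides it; move 35b to the remainder.
  leading term 1: no divisor's leading term divides it; move 1 to the remainder.
  remainder 60b³ + 94b² + 35b + 1 ≠ 0; add g_4 = 60b³ + 94b² + 35b + 1 to the basis.

The other S-polynomials (S(f_1,g_3), S(f_1,g_4), S(f_2,g_4), S(g_3,g_4)) all reduce to 0 modulo the current basis, so we have a Gröbner basis.
Inter-reduce: drop elements whose leading term is divisible by another's, tail-reduce, and make monic.

G = {a - 60b² - 94b - 35, b³ + 47/30b² + 7/12b + 1/60}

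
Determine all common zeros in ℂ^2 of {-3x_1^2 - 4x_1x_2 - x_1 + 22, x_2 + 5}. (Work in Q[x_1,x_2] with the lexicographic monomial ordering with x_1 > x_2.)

{(-1, -5), (22/3, -5)}

Compute a lex Gröbner basis by Buchberger's algorithm.
f_1 = -3x_1^2 - 4x_1x_2 - x_1 + 22, LT = x_1^2.
f_2 = x_2 + 5, LT = x_2.

The S-polynomials (S(f_1,f_2)) all reduce to 0 modulo the current basis, so we have a Gröbner basis.
Inter-reduce: drop elements whose leading term is divisible by another's, tail-reduce, and make monic.
Reduced Gröbner basis: {x_1^2 - 19/3x_1 - 22/3, x_2 + 5}.

From the last basis element, x_2 + 5 = 0, so x_2 takes values in {-5}. Each choice, substituted upward through the basis, yields the corresponding point(s) of the solution set.
  x_2 = -5: the earlier basis element becomes x_1^2 - 19/3x_1 - 22/3 = 0, giving x_1 = -1, 22/3 — points (-1, -5), (22/3, -5).
Substituting each solution back into the original system confirms all equations vanish.
A lex Gröbner basis triangularizes the system, enabling back-substitution.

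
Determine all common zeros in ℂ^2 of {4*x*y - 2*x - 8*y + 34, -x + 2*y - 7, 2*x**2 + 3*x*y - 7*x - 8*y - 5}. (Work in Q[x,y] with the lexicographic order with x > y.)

{(-3, 2)}

Compute a lex Gröbner basis by Buchberger's algorithm.
f_1 = 4*x*y - 2*x - 8*y + 34, LT = x*y.
f_2 = -x + 2*y - 7, LT = x.
f_3 = 2*x**2 + 3*x*y - 7*x - 8*y - 5, LT = x**2.

S(f_1,f_2): lcm = x*y. S = -1/2*x + 2*y**2 - 9*y + 17/2.
  reduce S modulo (f_1, f_2, f_3):
  remainder 2*y**2 - 10*y + 12 ≠ 0; add h_4 = 2*y**2 - 10*y + 12 to the basis.

S(f_1,f_3): lcm = x**2*y. S = -1/2*x**2 - 3/2*x*y**2 + 3/2*x*y + 17/2*x + 4*y**2 + 5/2*y.
  reduce S modulo (f_1, f_2, f_3, h_4):
  remainder 87/2*y - 87 ≠ 0; add h_5 = 87/2*y - 87 to the basis.

The other S-polynomials (S(f_2,f_3), S(f_1,h_4), S(f_2,h_4), S(f_3,h_4), S(f_1,h_5), S(f_2,h_5), S(f_3,h_5), S(h_4,h_5)) all reduce to 0 modulo the current basis, so we have a Gröbner basis.
Inter-reduce: drop elements whose leading term is divisible by another's, tail-reduce, and make monic.
Reduced Gröbner basis: {x + 3, y - 2}.

Elimination: the polynomial y - 2 lies in the elimination ideal for y, so y ∈ {2}. For each such y, the remaining basis elements (now univariate) give the rest of the solution.
  y = 2: the earlier basis element becomes x + 3 = 0, giving x = -3 — point (-3, 2).
Zero-dimensionality of the ideal guarantees finitely many solutions over ℂ.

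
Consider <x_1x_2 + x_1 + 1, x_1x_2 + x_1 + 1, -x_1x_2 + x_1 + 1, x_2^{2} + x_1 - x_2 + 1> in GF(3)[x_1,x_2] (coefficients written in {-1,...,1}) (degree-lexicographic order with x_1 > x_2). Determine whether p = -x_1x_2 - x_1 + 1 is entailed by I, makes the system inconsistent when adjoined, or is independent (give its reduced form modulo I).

First compute the reduced Gröbner basis of I by Buchberger's algorithm.
f_1 = x_1x_2 + x_1 + 1, LT = x_1x_2.
f_2 = x_1x_2 + x_1 + 1, LT = x_1x_2.
f_3 = -x_1x_2 + x_1 + 1, LT = x_1x_2.
f_4 = x_2^{2} + x_1 - x_2 + 1, LT = x_2^{2}.

S(f_1,f_3): lcm = x_1x_2. S = -x_1 - 1.
  reduce S modulo (f_1, f_2, f_3, f_4):
  remainder -x_1 - 1 ≠ 0; add h_5 = -x_1 - 1 to the basis.

S(f_1,f_4): lcm = x_1x_2^{2}. S = -x_1^{2} - x_1x_2 - x_1 + x_2.
  reduce S modulo (f_1, f_2, f_3, f_4, h_5):
  remainder x_2 ≠ 0; add h_6 = x_2 to the basis.

The other S-polynomials (S(f_1,f_2), S(f_2,f_3), S(f_2,f_4), S(f_3,f_4), S(f_1,h_5), S(f_2,h_5), S(f_3,h_5), S(f_4,h_5), S(f_1,h_6), S(f_2,h_6), S(f_3,h_6), S(f_4,h_6), S(h_5,h_6)) all reduce to 0 modulo the current basis, so we have a Gröbner basis.
Inter-reduce: drop elements whose leading term is divisible by another's, tail-reduce, and make monic.
Reduced Gröbner basis: {x_1 + 1, x_2}.
Label its elements g_1 = x_1 + 1, g_2 = x_2.

Reduce p = -x_1x_2 - x_1 + 1 modulo G:
  leading term x_1x_2: subtract (-x_2)·g_1 from -x_1x_2 - x_1 + 1 → -x_1 + x_2 + 1
  leading term x_1: subtract (-1)·g_1 from -x_1 + x_2 + 1 → x_2 - 1
  leading term x_2: subtract (1)·g_2 from x_2 - 1 → -1
  leading term 1: no divisor's leading term divides it; move -1 to the remainder.
  normal form = -1.
The normal form is nonzero, so p ∉ I. Since p minus its normal form lies in I, I + (p) = I + (r) where r = -1; decide whether this ideal is the whole ring.
Here r = -1 is a nonzero constant, hence a unit: 1 ∈ I + (p), the Gröbner basis of I + (p) is {1}, and the enlarged system has no common solution — adjoining p is inconsistent.

Adjoining -x_1x_2 - x_1 + 1 makes the ideal the whole ring: the system is inconsistent.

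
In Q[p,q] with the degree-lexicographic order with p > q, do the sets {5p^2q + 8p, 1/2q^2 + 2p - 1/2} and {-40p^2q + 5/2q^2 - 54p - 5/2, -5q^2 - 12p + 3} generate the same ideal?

No, the ideals differ.

Two ideals are equal iff their reduced Gröbner bases coincide (the reduced basis is unique for a fixed ordering).
Buchberger on the first generating set:
f_1 = 5p^2q + 8p, LT = p^2q.
f_2 = 1/2q^2 + 2p - 1/2, LT = q^2.

S(f_1,f_2): lcm = p^2q^2. S = -4p^3 + p^2 + 8/5pq.
  leading term p^3: no divisor's leading term divides it; move -4p^3 to the remainder.
  leading term p^2: no divisor's leading term divides it; move p^2 to the remainder.
  leading term pq: no divisor's leading term divides it; move 8/5pq to the remainder.
  remainder -4p^3 + p^2 + 8/5pq ≠ 0; add g_3 = -4p^3 + p^2 + 8/5pq to the basis.

The other S-polynomials (S(f_1,g_3), S(f_2,g_3)) all reduce to 0 modulo the current basis, so we have a Gröbner basis.
Inter-reduce: drop elements whose leading term is divisible by another's, tail-reduce, and make monic.
Reduced Gröbner basis: {p^3 - 1/4p^2 - 2/5pq, p^2q + 8/5p, q^2 + 4p - 1}.

Buchberger on the second generating set:
h_1 = -40p^2q + 5/2q^2 - 54p - 5/2, LT = p^2q.
h_2 = -5q^2 - 12p + 3, LT = q^2.

S(h_1,h_2): lcm = p^2q^2. S = -12/5p^3 - 1/16q^3 + 3/5p^2 + 27/20pq + 1/16q.
  leading term p^3: no divisor's leading term divides it; move -12/5p^3 to the remainder.
  leading term q^3: subtract (1/80q)·h_2 from -1/16q^3 + 3/5p^2 + 27/20pq + 1/16q → 3/5p^2 + 3/2pq + 1/40q
  leading term p^2: no divisor's leading term divides it; move 3/5p^2 to the remainder.
  leading term pq: no divisor's leading term divides it; move 3/2pq to the remainder.
  leading term q: no divisor's leading term divides it; move 1/40q to the remainder.
  remainder -12/5p^3 + 3/5p^2 + 3/2pq + 1/40q ≠ 0; add k_3 = -12/5p^3 + 3/5p^2 + 3/2pq + 1/40q to the basis.

The other S-polynomials (S(h_1,k_3), S(h_2,k_3)) all reduce to 0 modulo the current basis, so we have a Gröbner basis.
Inter-reduce: drop elements whose leading term is divisible by another's, tail-reduce, and make monic.
Reduced Gröbner basis: {p^3 - 1/4p^2 - 5/8pq - 1/96q, p^2q + 3/2p + 1/40, q^2 + 12/5p - 3/5}.

Since the reduced bases disagree, the two ideals are not the same.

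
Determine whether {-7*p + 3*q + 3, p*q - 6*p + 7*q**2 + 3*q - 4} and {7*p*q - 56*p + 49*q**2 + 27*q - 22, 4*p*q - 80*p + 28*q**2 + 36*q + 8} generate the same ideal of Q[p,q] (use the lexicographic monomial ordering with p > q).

Equality of ideals is decidable: compute both reduced Gröbner bases (unique for the ordering) and check whether they agree.
Buchberger on the first generating set:
f_1 = -7*p + 3*q + 3, LT = p.
f_2 = p*q - 6*p + 7*q**2 + 3*q - 4, LT = p*q.

S(f_1,f_2): lcm = p*q. S = 6*p - 52/7*q**2 - 24/7*q + 4.
  leading term p: subtract (-6/7)·f_1 from 6*p - 52/7*q**2 - 24/7*q + 4 → -52/7*q**2 - 6/7*q + 46/7
  leading term q**2: no divisor's leading term divides it; move -52/7*q**2 to the remainder.
  leading term q: no divisor's leading term divides it; move -6/7*q to the remainder.
  leading term 1: no divisor's leading term divides it; move 46/7 to the remainder.
  remainder -52/7*q**2 - 6/7*q + 46/7 ≠ 0; add g_3 = -52/7*q**2 - 6/7*q + 46/7 to the basis.

The other S-polynomials (S(f_1,g_3), S(f_2,g_3)) all reduce to 0 modulo the current basis, so we have a Gröbner basis.
Inter-reduce: drop elements whose leading term is divisible by another's, tail-reduce, and make monic.
Reduced Gröbner basis: {p - 3/7*q - 3/7, q**2 + 3/26*q - 23/26}.

Buchberger on the second generating set:
h_1 = 7*p*q - 56*p + 49*q**2 + 27*q - 22, LT = p*q.
h_2 = 4*p*q - 80*p + 28*q**2 + 36*q + 8, LT = p*q.

S(h_1,h_2): lcm = p*q. S = 12*p - 36/7*q - 36/7.
  leading term p: no divisor's leading term divides it; move 12*p to the remainder.
  leading term q: no divisor's leading term divides it; move -36/7*q to the remainder.
  leading term 1: no divisor's leading term divides it; move -36/7 to the remainder.
  remainder 12*p - 36/7*q - 36/7 ≠ 0; add k_3 = 12*p - 36/7*q - 36/7 to the basis.

S(h_1,k_3): lcm = p*q. S = -8*p + 52/7*q**2 + 30/7*q - 22/7.
  leading term p: subtract (-2/3)·k_3 from -8*p + 52/7*q**2 + 30/7*q - 22/7 → 52/7*q**2 + 6/7*q - 46/7
  leading term q**2: no divisor's leading term divides it; move 52/7*q**2 to the remainder.
  leading term q: no divisor's leading term divides it; move 6/7*q to the remainder.
  leading term 1: no divisor's leading term divides it; move -46/7 to the remainder.
  remainder 52/7*q**2 + 6/7*q - 46/7 ≠ 0; add k_4 = 52/7*q**2 + 6/7*q - 46/7 to the basis.

The other S-polynomials (S(h_2,k_3), S(h_1,k_4), S(h_2,k_4), S(k_3,k_4)) all reduce to 0 modulo the current basis, so we have a Gröbner basis.
Inter-reduce: drop elements whose leading term is divisible by another's, tail-reduce, and make monic.
Reduced Gröbner basis: {p - 3/7*q - 3/7, q**2 + 3/26*q - 23/26}.

These coincide, so the ideals are equal.

Yes, the ideals are equal.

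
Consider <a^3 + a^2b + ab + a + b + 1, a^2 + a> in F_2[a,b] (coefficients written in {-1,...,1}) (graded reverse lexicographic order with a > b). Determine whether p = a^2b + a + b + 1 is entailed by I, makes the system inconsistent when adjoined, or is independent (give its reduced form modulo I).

a^2b + a + b + 1 lies in I (it reduces to 0).

First compute the reduced Gröbner basis of I by Buchberger's algorithm.
f_1 = a^3 + a^2b + ab + a + b + 1, LT = a^3.
f_2 = a^2 + a, LT = a^2.

S(f_1,f_2): lcm = a^3. S = a^2b + a^2 + ab + a + b + 1.
  leading term a^2b: subtract (b)·f_2 from a^2b + a^2 + ab + a + b + 1 → a^2 + a + b + 1
  leading term a^2: subtract (1)·f_2 from a^2 + a + b + 1 → b + 1
  leading term b: no divisor's leading term divides it; move b to the remainder.
  leading term 1: no divisor's leading term divides it; move 1 to the remainder.
  remainder b + 1 ≠ 0; add h_3 = b + 1 to the basis.

The other S-polynomials (S(f_1,h_3), S(f_2,h_3)) all reduce to 0 modulo the current basis, so we have a Gröbner basis.
Inter-reduce: drop elements whose leading term is divisible by another's, tail-reduce, and make monic.
Reduced Gröbner basis: {a^2 + a, b + 1}.
Label its elements g_1 = a^2 + a, g_2 = b + 1.

Reduce p = a^2b + a + b + 1 modulo G:
  leading term a^2b: subtract (b)·g_1 from a^2b + a + b + 1 → ab + a + b + 1
  leading term ab: subtract (a)·g_2 from ab + a + b + 1 → b + 1
  leading term b: subtract (1)·g_2 from b + 1 → 0
  normal form = 0.
Since the normal form is 0, p ∈ I.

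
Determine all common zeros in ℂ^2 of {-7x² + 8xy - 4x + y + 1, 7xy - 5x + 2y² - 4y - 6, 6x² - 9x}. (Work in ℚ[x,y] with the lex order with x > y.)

{(0, -1)}

Compute a lex Gröbner basis by Buchberger's algorithm.
f_1 = -7x² + 8xy - 4x + y + 1, LT = x².
f_2 = 7xy - 5x + 2y² - 4y - 6, LT = xy.
f_3 = 6x² - 9x, LT = x².

S(f_1,f_2): lcm = x²y. S = 5/7x² - 10/7xy² + 8/7xy + 6/7x - 1/7y² - 1/7y.
  reduce S modulo (f_1, f_2, f_3):
  remainder 384/343x + 20/49y³ - 421/343y² - 250/343y + 311/343 ≠ 0; add h_4 = 384/343x + 20/49y³ - 421/343y² - 250/343y + 311/343 to the basis.

S(f_1,f_3): lcm = x². S = -8/7xy + 29/14x - 1/7y - 1/7.
  reduce S modulo (f_1, f_2, f_3, h_4):
  remainder -205/448y³ + 3051/1792y² + 19/896y - 3833/1792 ≠ 0; add h_5 = -205/448y³ + 3051/1792y² + 19/896y - 3833/1792 to the basis.

S(f_2,f_3): lcm = x²y. S = -5/7x² + 2/7xy² + 13/14xy - 6/7x.
  reduce S modulo (f_1, f_2, f_3, h_4, h_5):
  remainder -248/1435y² + 256/1435y + 72/205 ≠ 0; add h_6 = -248/1435y² + 256/1435y + 72/205 to the basis.

S(f_2,h_5): lcm = xy³. S = 17257/5740xy² + 19/410xy - 3833/820x + 2/7y⁴ - 4/7y³ - 6/7y².
  reduce S modulo (f_1, f_2, f_3, h_4, h_5, h_6):
  remainder 1184/6355y + 1184/6355 ≠ 0; add h_7 = 1184/6355y + 1184/6355 to the basis.

The other S-polynomials (S(f_1,h_4), S(f_2,h_4), S(f_3,h_4), S(f_1,h_5), S(f_3,h_5), S(h_4,h_5), S(f_1,h_6), S(f_2,h_6), S(f_3,h_6), S(h_4,h_6), S(h_5,h_6), S(f_1,h_7), S(f_2,h_7), S(f_3,h_7), S(h_4,h_7), S(h_5,h_7), S(h_6,h_7)) all reduce to 0 modulo the current basis, so we have a Gröbner basis.
Inter-reduce: drop elements whose leading term is divisible by another's, tail-reduce, and make monic.
Reduced Gröbner basis: {x, y + 1}.

Since the basis is lex-ordered, y + 1 is univariate in y. Its roots are {-1}. Back-substituting each root into the other basis elements fixes the other coordinates.
  y = -1: the earlier basis element becomes x = 0, giving x = 0 — point (0, -1).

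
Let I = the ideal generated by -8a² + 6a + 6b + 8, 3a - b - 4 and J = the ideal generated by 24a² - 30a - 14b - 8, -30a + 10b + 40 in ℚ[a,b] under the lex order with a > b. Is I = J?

Yes, the ideals are equal.

For a fixed monomial order, each ideal has a unique reduced Gröbner basis; comparing bases decides equality.
Buchberger on the first generating set:
f_1 = -8a² + 6a + 6b + 8, LT = a².
f_2 = 3a - b - 4, LT = a.

S(f_1,f_2): lcm = a². S = ⅓ab + 7/12a - ¾b - 1.
  reduce S modulo (f_1, f_2):
  remainder 1/9b² - 1/9b - 2/9 ≠ 0; add g_3 = 1/9b² - 1/9b - 2/9 to the basis.

The other S-polynomials (S(f_1,g_3), S(f_2,g_3)) all reduce to 0 modulo the current basis, so we have a Gröbner basis.
Inter-reduce: drop elements whose leading term is divisible by another's, tail-reduce, and make monic.
Reduced Gröbner basis: {a - ⅓b - 4/3, b² - b - 2}.

Buchberger on the second generating set:
h_1 = 24a² - 30a - 14b - 8, LT = a².
h_2 = -30a + 10b + 40, LT = a.

S(h_1,h_2): lcm = a². S = ⅓ab + 1/12a - 7/12b - ⅓.
  reduce S modulo (h_1, h_2):
  remainder 1/9b² - 1/9b - 2/9 ≠ 0; add k_3 = 1/9b² - 1/9b - 2/9 to the basis.

The other S-polynomials (S(h_1,k_3), S(h_2,k_3)) all reduce to 0 modulo the current basis, so we have a Gröbner basis.
Inter-reduce: drop elements whose leading term is divisible by another's, tail-reduce, and make monic.
Reduced Gröbner basis: {a - ⅓b - 4/3, b² - b - 2}.

Same reduced basis, so the two generating sets span the same ideal.
The choice of monomial ordering does not affect the verdict — as long as both bases are computed under the same ordering, their equality decides ideal equality.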